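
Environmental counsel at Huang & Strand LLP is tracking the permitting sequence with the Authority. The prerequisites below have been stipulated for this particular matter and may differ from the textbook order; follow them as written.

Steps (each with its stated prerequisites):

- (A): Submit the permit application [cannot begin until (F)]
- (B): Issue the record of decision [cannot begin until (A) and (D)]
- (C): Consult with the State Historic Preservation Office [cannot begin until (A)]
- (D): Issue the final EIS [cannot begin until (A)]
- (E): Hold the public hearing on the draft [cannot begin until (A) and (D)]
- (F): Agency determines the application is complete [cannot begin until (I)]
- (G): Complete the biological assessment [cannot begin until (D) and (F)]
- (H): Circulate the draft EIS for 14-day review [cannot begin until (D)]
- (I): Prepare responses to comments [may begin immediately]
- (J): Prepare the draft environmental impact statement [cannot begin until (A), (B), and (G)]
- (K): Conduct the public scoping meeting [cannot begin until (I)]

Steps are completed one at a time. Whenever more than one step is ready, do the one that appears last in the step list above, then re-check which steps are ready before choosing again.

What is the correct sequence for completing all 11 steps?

(I), (K), (F), (A), (D), (H), (G), (E), (C), (B), (J)

(I) is the only step with nothing outstanding, so it goes first.
Now (K) and (F) have their prerequisites met. (K) is listed later, so (K) next.
(F) needed (I), now all done → (F).
(A) needed (F), now all done → (A).
(D) and (C) are both available; (D) is listed later → (D).
(H), (G), (E) and (B) now also ready, so the ready set is {(H), (G), (E), (C), (B)}; (H) is listed later → (H).
Now (G), (E), (C) and (B) have their prerequisites met. (G) is listed later, so (G) next.
Now (E), (C) and (B) have their prerequisites met. (E) is listed later, so (E) next.
Ready: (C) and (B). (C) is listed later → (C).
(B) is the only step now ready → (B).
Next only (J) has its prerequisites met → (J).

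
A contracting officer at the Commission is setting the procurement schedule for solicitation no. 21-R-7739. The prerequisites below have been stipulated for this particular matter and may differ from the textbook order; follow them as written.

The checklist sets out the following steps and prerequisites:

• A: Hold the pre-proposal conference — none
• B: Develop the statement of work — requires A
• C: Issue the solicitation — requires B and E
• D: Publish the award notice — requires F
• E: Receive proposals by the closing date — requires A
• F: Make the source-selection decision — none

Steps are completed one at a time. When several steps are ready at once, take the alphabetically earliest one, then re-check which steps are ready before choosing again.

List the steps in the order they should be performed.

A → B → E → C → F → D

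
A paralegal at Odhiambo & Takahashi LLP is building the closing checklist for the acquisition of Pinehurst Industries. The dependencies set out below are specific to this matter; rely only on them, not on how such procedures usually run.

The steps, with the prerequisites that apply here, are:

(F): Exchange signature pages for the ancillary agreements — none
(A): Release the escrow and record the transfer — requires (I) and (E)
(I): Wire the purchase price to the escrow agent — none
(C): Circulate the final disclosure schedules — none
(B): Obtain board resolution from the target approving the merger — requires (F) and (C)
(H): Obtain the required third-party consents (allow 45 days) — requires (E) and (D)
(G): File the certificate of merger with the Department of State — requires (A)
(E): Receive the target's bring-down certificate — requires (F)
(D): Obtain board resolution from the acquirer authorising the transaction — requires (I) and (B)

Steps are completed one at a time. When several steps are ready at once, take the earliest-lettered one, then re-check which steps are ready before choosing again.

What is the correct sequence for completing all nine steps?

(C), (F) and (I) have no prerequisites; (C) has the earlier label, so (C) is first.
(F) and (I) are both available; (F) has the earlier label → (F).
(B), (E) and (I) are all available; (B) has the earlier label → (B).
Now (E) and (I) have their prerequisites met. (E) has the earlier label, so (E) next.
That leaves (I) as the only ready step → (I).
Ready: (A) and (D). (A) has the earlier label → (A).
(D) and (G) are both available; (D) has the earlier label → (D).
(G) and (H) are both available; (G) has the earlier label → (G).
(H) needed (D) and (E), now all done → (H).

(C), (F), (B), (E), (I), (A), (D), (G), (H)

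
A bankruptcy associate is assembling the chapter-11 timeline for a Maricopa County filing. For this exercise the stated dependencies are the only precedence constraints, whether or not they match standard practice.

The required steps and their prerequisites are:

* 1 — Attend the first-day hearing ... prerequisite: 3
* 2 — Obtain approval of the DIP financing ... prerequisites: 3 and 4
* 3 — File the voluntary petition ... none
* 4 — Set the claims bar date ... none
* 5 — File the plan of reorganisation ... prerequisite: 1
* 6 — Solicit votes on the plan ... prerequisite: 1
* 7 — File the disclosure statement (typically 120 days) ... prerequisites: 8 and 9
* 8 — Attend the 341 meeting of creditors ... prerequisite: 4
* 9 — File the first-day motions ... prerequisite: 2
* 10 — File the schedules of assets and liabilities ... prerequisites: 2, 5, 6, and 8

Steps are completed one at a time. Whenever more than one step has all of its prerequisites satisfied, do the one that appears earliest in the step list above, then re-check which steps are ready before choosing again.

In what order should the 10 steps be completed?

Nothing is required for 3 and 4. 3 is listed earlier → 3 first.
1 now also ready, so the ready set is {1, 4}; 1 is listed earlier → 1.
5 and 6 now also ready, so the ready set is {4, 5, 6}; 4 is listed earlier → 4.
2 and 8 now also ready, so the ready set is {2, 5, 6, 8}; 2 is listed earlier → 2.
Now 5, 6, 8 and 9 have their prerequisites met. 5 is listed earlier, so 5 next.
Ready: 6, 8 and 9. 6 is listed earlier → 6.
8 and 9 are both available; 8 is listed earlier → 8.
10 now also ready, so the ready set is {9, 10}; 9 is listed earlier → 9.
7 and 10 are both available; 7 is listed earlier → 7.
That leaves 10 as the only ready step → 10.

3, 1, 4, 2, 5, 6, 8, 9, 7, 10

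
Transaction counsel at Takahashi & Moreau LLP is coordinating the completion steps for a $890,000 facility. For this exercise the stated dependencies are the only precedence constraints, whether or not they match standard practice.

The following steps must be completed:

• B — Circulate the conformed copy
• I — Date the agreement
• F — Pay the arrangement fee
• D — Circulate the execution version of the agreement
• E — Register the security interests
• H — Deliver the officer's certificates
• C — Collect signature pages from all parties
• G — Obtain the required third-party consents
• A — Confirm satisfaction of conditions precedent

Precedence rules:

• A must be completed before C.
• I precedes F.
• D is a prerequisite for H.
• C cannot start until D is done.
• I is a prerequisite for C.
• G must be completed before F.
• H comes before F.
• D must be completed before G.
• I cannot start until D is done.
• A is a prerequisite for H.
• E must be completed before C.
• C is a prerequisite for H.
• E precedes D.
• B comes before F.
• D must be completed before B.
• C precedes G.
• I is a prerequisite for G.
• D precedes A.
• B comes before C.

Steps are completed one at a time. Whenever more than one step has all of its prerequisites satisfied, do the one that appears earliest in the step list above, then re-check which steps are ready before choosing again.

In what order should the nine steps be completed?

E D B I A C H G F

Only E has no prerequisites, so it is first.
That leaves D as the only ready step → D.
Now B, I and A have their prerequisites met. B is listed earlier, so B next.
I and A are both available; I is listed earlier → I.
A needed D, now all done → A.
That leaves C as the only ready step → C.
Now H and G have their prerequisites met. H is listed earlier, so H next.
That leaves G as the only ready step → G.
F is the only step now ready → F.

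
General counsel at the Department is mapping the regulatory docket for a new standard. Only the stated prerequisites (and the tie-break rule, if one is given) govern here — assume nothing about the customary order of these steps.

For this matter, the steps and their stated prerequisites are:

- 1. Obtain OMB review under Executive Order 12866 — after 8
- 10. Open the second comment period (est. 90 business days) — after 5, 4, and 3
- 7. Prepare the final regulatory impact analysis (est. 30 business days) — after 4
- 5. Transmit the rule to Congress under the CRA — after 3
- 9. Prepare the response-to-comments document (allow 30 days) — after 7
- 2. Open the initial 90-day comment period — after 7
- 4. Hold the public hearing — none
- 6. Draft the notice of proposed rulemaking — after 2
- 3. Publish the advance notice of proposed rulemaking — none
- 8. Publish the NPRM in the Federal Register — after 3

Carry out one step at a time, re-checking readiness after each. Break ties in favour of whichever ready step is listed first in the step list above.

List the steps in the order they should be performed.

Nothing is required for 4 and 3. 4 is listed earlier → 4 first.
Ready: 7 and 3. 7 is listed earlier → 7.
9 and 2 now also ready, so the ready set is {9, 2, 3}; 9 is listed earlier → 9.
Now 2 and 3 have their prerequisites met. 2 is listed earlier, so 2 next.
6 now also ready, so the ready set is {6, 3}; 6 is listed earlier → 6.
Next only 3 has its prerequisites met → 3.
5 and 8 are both available; 5 is listed earlier → 5.
10 now also ready, so the ready set is {10, 8}; 10 is listed earlier → 10.
Next only 8 has its prerequisites met → 8.
That leaves 1 as the only ready step → 1.

4 7 9 2 6 3 5 10 8 1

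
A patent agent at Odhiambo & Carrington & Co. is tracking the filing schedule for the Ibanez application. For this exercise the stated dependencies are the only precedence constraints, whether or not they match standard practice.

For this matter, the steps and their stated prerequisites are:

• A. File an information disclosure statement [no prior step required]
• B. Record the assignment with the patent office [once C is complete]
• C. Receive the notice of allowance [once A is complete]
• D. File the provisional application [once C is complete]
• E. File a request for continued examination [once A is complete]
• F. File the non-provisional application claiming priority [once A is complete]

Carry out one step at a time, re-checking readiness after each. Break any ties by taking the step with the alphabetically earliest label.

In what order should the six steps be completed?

A C B D E F

Only A has no prerequisites, so it is first.
C, E and F are all available; C has the earlier label → C.
B, D, E and F are all available; B has the earlier label → B.
Ready: D, E and F. D has the earlier label → D.
E and F are both available; E has the earlier label → E.
F needed A, now all done → F.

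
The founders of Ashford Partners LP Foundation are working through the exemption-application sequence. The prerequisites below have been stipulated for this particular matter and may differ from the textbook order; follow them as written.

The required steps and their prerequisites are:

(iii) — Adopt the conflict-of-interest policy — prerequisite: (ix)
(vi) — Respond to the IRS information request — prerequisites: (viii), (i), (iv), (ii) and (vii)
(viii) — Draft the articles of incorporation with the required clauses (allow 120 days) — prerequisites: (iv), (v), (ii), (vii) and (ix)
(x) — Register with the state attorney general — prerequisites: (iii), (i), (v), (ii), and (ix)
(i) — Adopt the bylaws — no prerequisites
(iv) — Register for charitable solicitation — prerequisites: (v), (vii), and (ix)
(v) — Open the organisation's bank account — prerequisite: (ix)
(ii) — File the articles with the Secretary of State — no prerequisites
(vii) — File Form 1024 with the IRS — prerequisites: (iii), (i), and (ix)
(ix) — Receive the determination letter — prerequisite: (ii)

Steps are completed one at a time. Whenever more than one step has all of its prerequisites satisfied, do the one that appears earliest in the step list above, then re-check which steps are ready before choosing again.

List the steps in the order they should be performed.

(i), (ii), (ix), (iii), (v), (x), (vii), (iv), (viii), (vi)

(i) and (ii) have no prerequisites; (i) is listed earlier, so (i) is first.
(ii) is the only step now ready → (ii).
(ix) is the only step now ready → (ix).
(iii) and (v) are both available; (iii) is listed earlier → (iii).
(vii) now also ready, so the ready set is {(v), (vii)}; (v) is listed earlier → (v).
Ready: (x) and (vii). (x) is listed earlier → (x).
Next only (vii) has its prerequisites met → (vii).
(iv) is the only step now ready → (iv).
(viii) is the only step now ready → (viii).
That leaves (vi) as the only ready step → (vi).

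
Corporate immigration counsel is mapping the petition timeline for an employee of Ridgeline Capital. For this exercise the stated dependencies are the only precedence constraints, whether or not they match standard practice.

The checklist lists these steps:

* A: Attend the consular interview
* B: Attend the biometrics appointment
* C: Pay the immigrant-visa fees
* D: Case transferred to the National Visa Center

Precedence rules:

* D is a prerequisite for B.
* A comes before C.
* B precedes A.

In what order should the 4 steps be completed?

D → B → A → C

D has no prerequisites → D first.
B is the only step now ready → B.
Next only A has its prerequisites met → A.
C needed A, now all done → C.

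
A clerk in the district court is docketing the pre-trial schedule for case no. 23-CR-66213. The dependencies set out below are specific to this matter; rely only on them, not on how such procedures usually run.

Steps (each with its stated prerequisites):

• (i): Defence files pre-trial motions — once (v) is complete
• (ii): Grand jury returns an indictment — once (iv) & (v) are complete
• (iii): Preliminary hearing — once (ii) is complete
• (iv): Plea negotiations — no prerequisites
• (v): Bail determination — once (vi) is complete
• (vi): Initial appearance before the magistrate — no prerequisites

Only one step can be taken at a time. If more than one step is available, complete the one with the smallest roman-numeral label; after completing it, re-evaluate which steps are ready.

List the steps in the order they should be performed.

Nothing is required for (iv) and (vi). (iv) has the earlier label → (iv) first.
Next only (vi) has its prerequisites met → (vi).
That leaves (v) as the only ready step → (v).
Now (i) and (ii) have their prerequisites met. (i) has the earlier label, so (i) next.
That leaves (ii) as the only ready step → (ii).
(iii) needed (ii), now all done → (iii).

(iv), (vi), (v), (i), (ii), (iii)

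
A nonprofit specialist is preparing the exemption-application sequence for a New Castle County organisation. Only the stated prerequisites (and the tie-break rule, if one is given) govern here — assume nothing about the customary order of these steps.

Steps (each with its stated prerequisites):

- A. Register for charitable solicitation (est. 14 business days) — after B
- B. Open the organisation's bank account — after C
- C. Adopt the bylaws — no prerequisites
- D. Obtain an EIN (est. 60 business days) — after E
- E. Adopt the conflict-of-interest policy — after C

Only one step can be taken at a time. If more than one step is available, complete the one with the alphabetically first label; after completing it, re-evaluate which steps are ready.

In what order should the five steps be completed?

C, B, A, E, D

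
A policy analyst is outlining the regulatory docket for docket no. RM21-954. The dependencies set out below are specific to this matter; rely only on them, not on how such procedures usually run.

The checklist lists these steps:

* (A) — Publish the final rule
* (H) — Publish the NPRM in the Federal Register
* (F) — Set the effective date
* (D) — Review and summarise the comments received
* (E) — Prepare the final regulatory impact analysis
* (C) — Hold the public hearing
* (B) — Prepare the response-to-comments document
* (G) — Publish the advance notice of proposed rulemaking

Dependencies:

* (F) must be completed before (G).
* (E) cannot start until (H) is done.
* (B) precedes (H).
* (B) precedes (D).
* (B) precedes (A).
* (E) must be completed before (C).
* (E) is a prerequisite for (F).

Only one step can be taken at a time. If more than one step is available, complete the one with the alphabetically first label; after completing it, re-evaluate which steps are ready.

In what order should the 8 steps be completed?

(B), (A), (D), (H), (E), (C), (F), (G)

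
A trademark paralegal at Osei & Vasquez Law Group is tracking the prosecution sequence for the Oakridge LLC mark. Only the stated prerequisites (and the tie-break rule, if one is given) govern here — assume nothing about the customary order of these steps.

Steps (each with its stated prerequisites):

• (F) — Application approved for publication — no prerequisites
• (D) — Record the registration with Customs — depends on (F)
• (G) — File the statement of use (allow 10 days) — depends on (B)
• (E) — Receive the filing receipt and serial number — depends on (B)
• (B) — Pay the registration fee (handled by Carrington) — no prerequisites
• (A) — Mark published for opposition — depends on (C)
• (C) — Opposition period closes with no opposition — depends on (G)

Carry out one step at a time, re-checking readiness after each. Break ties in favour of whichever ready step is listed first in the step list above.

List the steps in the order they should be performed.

(F) and (B) have no prerequisites; (F) is listed earlier, so (F) is first.
(D) and (B) are both available; (D) is listed earlier → (D).
(B) is the only step now ready → (B).
Ready: (G) and (E). (G) is listed earlier → (G).
(C) now also ready, so the ready set is {(E), (C)}; (E) is listed earlier → (E).
That leaves (C) as the only ready step → (C).
That leaves (A) as the only ready step → (A).

(F) (D) (B) (G) (E) (C) (A)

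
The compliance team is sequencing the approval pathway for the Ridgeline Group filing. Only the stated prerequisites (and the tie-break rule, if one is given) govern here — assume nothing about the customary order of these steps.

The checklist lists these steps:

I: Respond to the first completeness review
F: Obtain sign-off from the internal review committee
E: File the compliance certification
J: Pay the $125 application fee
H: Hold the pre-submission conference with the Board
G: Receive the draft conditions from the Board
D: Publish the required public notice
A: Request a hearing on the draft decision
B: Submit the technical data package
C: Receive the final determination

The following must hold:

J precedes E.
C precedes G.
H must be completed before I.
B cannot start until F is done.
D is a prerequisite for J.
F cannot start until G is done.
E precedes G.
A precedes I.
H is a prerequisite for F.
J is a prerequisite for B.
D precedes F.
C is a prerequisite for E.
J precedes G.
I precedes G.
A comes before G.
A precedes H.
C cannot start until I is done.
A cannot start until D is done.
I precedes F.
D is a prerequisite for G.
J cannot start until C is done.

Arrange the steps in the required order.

D, A, H, I, C, J, E, G, F, B

D is the only step with nothing outstanding, so it goes first.
That leaves A as the only ready step → A.
That leaves H as the only ready step → H.
I needed H and A, now all done → I.
C needed I, now all done → C.
J is the only step now ready → J.
E needed J and C, now all done → E.
Next only G has its prerequisites met → G.
F needed I, H, G and D, now all done → F.
That leaves B as the only ready step → B.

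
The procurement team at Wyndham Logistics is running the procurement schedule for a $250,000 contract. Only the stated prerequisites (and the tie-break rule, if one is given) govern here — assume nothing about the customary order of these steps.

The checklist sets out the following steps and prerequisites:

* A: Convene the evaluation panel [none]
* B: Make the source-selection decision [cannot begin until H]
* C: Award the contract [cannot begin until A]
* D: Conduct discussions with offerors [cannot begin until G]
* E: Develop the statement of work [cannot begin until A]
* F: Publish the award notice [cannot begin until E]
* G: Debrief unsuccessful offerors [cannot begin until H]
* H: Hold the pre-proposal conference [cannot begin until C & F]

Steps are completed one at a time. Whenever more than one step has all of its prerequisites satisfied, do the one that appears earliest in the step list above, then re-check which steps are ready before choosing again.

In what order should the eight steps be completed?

A, C, E, F, H, B, G, D

Only A has no prerequisites, so it is first.
Now C and E have their prerequisites met. C is listed earlier, so C next.
E needed A, now all done → E.
F needed E, now all done → F.
H needed C and F, now all done → H.
Now B and G have their prerequisites met. B is listed earlier, so B next.
That leaves G as the only ready step → G.
D needed G, now all done → D.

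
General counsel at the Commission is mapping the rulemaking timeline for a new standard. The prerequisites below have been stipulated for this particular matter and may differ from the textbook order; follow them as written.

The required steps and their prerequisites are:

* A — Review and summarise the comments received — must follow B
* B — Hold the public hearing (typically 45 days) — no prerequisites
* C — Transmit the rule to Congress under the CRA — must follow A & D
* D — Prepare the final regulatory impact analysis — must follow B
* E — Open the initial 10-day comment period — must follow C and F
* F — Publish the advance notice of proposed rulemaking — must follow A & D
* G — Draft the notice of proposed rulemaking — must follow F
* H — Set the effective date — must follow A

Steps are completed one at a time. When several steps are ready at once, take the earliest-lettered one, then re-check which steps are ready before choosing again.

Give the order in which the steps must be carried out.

B, A, D, C, F, E, G, H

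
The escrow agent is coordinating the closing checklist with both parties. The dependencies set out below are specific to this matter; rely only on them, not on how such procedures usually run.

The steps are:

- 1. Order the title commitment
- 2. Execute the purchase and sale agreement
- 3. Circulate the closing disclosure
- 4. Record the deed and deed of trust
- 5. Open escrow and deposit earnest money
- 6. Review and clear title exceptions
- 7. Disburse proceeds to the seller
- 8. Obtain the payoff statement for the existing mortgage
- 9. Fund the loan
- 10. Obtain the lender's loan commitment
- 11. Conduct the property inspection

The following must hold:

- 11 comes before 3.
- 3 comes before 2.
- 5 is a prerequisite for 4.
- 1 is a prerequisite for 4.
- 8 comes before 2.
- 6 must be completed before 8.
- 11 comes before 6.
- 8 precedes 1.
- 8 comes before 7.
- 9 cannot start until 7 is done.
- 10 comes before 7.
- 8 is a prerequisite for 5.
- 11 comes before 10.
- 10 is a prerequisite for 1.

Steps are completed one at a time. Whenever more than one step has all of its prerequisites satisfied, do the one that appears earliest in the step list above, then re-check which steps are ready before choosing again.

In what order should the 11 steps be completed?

11 → 3 → 6 → 8 → 2 → 5 → 10 → 1 → 4 → 7 → 9

Only 11 has no prerequisites, so it is first.
Now 3, 6 and 10 have their prerequisites met. 3 is listed earlier, so 3 next.
6 and 10 are both available; 6 is listed earlier → 6.
Now 8 and 10 have their prerequisites met. 8 is listed earlier, so 8 next.
2 and 5 now also ready, so the ready set is {2, 5, 10}; 2 is listed earlier → 2.
5 and 10 are both available; 5 is listed earlier → 5.
10 needed 11, now all done → 10.
Ready: 1 and 7. 1 is listed earlier → 1.
4 and 7 are both available; 4 is listed earlier → 4.
That leaves 7 as the only ready step → 7.
9 needed 7, now all done → 9.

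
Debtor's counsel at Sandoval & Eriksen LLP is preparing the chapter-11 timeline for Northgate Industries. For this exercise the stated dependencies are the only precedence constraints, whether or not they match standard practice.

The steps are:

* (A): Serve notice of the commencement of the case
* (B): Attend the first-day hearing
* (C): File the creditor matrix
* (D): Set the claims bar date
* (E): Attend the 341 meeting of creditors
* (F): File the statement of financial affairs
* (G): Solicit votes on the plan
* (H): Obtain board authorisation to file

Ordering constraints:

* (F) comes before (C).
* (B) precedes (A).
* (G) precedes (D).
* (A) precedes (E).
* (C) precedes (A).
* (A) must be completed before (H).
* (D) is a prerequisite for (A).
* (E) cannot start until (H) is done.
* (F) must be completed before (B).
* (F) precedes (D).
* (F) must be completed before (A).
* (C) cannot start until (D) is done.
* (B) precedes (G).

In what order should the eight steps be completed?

(F) is the only step with nothing outstanding, so it goes first.
That leaves (B) as the only ready step → (B).
(G) needed (B), now all done → (G).
(D) needed (F) and (G), now all done → (D).
(C) needed (D) and (F), now all done → (C).
That leaves (A) as the only ready step → (A).
Next only (H) has its prerequisites met → (H).
(E) is the only step now ready → (E).

(F) → (B) → (G) → (D) → (C) → (A) → (H) → (E)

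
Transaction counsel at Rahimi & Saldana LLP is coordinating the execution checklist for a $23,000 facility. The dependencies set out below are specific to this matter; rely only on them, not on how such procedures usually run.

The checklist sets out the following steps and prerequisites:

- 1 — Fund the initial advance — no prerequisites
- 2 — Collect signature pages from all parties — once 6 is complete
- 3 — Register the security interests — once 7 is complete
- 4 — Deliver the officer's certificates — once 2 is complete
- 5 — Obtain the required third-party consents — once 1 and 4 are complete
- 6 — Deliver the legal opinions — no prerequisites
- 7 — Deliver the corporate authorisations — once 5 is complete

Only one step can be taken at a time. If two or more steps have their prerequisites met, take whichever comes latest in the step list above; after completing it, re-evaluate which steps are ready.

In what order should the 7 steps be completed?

Nothing is required for 6 and 1. 6 is listed later → 6 first.
2 now also ready, so the ready set is {2, 1}; 2 is listed later → 2.
4 and 1 are both available; 4 is listed later → 4.
That leaves 1 as the only ready step → 1.
Next only 5 has its prerequisites met → 5.
That leaves 7 as the only ready step → 7.
3 needed 7, now all done → 3.

6, 2, 4, 1, 5, 7, 3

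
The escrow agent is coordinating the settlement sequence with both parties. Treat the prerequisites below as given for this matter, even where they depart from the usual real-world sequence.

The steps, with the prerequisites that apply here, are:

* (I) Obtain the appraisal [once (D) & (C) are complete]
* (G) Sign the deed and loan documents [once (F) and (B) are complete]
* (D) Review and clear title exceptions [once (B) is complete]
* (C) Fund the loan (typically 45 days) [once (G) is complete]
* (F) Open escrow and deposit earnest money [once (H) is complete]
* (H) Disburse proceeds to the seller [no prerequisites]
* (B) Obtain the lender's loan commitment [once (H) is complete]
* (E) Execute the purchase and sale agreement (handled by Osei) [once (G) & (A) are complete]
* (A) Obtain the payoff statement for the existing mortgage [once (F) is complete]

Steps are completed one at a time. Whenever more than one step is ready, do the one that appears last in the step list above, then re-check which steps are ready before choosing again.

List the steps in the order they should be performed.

(H) is the only step with nothing outstanding, so it goes first.
Now (B) and (F) have their prerequisites met. (B) is listed later, so (B) next.
(F) and (D) are both available; (F) is listed later → (F).
(A) and (G) now also ready, so the ready set is {(A), (D), (G)}; (A) is listed later → (A).
Now (D) and (G) have their prerequisites met. (D) is listed later, so (D) next.
Next only (G) has its prerequisites met → (G).
Ready: (E) and (C). (E) is listed later → (E).
That leaves (C) as the only ready step → (C).
(I) is the only step now ready → (I).

(H), (B), (F), (A), (D), (G), (E), (C), (I)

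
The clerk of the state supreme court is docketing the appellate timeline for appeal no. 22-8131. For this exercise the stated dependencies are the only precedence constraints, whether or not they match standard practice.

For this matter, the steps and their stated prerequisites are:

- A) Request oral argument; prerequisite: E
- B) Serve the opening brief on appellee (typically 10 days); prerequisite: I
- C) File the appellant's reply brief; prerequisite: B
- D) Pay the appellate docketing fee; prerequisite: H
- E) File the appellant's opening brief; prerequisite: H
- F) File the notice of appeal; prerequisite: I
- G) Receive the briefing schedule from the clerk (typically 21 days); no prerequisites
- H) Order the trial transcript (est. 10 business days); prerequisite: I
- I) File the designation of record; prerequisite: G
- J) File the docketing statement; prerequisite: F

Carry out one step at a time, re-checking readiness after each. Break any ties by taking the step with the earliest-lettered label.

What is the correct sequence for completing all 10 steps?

G I B C F H D E A J

G has no prerequisites → G first.
I needed G, now all done → I.
B, F and H are all available; B has the earlier label → B.
C now also ready, so the ready set is {C, F, H}; C has the earlier label → C.
Ready: F and H. F has the earlier label → F.
J now also ready, so the ready set is {H, J}; H has the earlier label → H.
D, E and J are all available; D has the earlier label → D.
E and J are both available; E has the earlier label → E.
Now A and J have their prerequisites met. A has the earlier label, so A next.
J needed F, now all done → J.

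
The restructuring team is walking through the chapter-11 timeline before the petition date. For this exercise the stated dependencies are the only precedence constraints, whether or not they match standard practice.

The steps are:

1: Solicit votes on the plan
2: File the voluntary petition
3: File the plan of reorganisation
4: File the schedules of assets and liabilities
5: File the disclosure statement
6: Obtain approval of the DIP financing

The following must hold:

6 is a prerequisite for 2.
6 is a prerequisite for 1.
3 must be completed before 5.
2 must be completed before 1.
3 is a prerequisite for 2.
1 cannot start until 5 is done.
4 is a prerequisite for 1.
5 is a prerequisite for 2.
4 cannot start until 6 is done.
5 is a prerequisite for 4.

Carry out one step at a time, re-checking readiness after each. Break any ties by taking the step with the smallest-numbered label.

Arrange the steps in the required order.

3 → 5 → 6 → 2 → 4 → 1

3 and 6 have no prerequisites; 3 has the earlier label, so 3 is first.
5 now also ready, so the ready set is {5, 6}; 5 has the earlier label → 5.
Next only 6 has its prerequisites met → 6.
Now 2 and 4 have their prerequisites met. 2 has the earlier label, so 2 next.
4 is the only step now ready → 4.
1 needed 2, 4, 5 and 6, now all done → 1.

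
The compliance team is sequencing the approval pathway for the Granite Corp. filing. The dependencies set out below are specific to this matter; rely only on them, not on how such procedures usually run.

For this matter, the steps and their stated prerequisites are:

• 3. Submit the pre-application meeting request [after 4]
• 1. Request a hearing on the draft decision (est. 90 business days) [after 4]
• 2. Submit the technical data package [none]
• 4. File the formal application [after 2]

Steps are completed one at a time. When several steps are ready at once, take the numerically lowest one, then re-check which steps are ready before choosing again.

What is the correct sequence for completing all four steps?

2 4 1 3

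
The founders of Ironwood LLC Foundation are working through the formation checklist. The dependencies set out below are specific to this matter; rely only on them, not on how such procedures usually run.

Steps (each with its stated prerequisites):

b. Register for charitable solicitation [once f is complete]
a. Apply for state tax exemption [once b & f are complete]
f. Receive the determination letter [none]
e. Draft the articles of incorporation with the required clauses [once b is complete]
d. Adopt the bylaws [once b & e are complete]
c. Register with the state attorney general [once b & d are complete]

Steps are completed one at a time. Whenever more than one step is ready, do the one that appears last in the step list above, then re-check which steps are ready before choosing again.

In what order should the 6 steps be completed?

f → b → e → d → c → a

f has no prerequisites → f first.
b needed f, now all done → b.
Ready: e and a. e is listed later → e.
d now also ready, so the ready set is {d, a}; d is listed later → d.
c and a are both available; c is listed later → c.
Next only a has its prerequisites met → a.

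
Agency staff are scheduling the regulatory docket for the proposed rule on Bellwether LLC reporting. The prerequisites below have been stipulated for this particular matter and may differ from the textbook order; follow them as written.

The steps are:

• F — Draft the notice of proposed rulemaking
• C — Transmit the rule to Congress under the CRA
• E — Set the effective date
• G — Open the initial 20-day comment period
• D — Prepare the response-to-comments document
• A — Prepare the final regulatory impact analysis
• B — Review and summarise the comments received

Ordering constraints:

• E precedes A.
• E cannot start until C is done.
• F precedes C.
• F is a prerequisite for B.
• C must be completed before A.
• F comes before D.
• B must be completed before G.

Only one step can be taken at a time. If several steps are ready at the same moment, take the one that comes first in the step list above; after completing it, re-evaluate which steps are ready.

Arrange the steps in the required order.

F, C, E, D, A, B, G

F has no prerequisites → F first.
Ready: C, D and B. C is listed earlier → C.
E now also ready, so the ready set is {E, D, B}; E is listed earlier → E.
A now also ready, so the ready set is {D, A, B}; D is listed earlier → D.
Ready: A and B. A is listed earlier → A.
Next only B has its prerequisites met → B.
That leaves G as the only ready step → G.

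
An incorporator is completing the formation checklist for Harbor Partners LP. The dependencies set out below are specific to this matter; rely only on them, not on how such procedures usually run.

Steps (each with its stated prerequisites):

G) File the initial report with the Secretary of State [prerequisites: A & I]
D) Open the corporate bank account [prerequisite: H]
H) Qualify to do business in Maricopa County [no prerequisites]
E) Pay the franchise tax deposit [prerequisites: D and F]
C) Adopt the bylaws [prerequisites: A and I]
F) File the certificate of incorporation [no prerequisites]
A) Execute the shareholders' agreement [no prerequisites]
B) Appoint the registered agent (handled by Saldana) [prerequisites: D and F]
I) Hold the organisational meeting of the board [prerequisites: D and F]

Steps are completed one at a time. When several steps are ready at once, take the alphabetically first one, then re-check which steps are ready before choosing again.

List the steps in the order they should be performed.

A F H D B E I C G

A, F and H have no prerequisites; A has the earlier label, so A is first.
Now F and H have their prerequisites met. F has the earlier label, so F next.
Next only H has its prerequisites met → H.
Next only D has its prerequisites met → D.
Ready: B, E and I. B has the earlier label → B.
Now E and I have their prerequisites met. E has the earlier label, so E next.
I is the only step now ready → I.
Now C and G have their prerequisites met. C has the earlier label, so C next.
G needed A and I, now all done → G.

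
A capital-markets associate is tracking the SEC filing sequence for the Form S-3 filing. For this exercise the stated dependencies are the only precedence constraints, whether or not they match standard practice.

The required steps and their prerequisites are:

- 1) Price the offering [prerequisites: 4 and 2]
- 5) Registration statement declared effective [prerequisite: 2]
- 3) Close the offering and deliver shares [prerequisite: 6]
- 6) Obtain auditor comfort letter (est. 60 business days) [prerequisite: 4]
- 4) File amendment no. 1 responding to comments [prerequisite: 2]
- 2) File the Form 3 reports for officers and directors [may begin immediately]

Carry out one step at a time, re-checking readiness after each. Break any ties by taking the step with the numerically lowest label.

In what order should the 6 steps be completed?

2 → 4 → 1 → 5 → 6 → 3

Only 2 has no prerequisites, so it is first.
Ready: 4 and 5. 4 has the earlier label → 4.
1, 5 and 6 are all available; 1 has the earlier label → 1.
5 and 6 are both available; 5 has the earlier label → 5.
6 needed 4, now all done → 6.
3 is the only step now ready → 3.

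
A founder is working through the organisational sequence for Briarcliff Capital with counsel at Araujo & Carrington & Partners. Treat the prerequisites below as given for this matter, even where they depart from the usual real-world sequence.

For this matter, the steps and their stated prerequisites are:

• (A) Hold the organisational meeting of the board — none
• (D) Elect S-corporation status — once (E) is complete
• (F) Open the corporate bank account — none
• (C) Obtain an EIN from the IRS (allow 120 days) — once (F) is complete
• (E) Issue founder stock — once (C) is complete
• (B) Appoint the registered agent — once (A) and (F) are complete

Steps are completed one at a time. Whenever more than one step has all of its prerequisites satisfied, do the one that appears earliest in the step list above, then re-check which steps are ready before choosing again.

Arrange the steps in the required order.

(A) → (F) → (C) → (E) → (D) → (B)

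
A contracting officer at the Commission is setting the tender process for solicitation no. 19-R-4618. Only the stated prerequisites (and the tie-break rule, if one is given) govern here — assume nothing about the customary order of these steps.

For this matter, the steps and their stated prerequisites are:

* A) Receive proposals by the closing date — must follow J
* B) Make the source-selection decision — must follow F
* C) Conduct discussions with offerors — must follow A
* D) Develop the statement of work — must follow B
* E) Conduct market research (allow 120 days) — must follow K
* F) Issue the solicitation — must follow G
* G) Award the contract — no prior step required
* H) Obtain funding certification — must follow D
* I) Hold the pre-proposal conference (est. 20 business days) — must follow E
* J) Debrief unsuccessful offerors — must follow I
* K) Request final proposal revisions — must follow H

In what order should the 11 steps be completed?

G F B D H K E I J A C

G is the only step with nothing outstanding, so it goes first.
Next only F has its prerequisites met → F.
B is the only step now ready → B.
Next only D has its prerequisites met → D.
That leaves H as the only ready step → H.
K needed H, now all done → K.
That leaves E as the only ready step → E.
That leaves I as the only ready step → I.
J needed I, now all done → J.
That leaves A as the only ready step → A.
That leaves C as the only ready step → C.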